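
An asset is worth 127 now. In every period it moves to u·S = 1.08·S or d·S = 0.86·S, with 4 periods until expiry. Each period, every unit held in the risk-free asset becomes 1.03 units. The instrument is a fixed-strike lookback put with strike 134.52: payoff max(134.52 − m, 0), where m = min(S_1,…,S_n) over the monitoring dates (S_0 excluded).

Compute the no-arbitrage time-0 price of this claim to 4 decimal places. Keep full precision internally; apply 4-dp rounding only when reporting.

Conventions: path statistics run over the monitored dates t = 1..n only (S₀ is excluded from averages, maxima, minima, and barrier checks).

price = 11.2811

No-arbitrage gives p* = (R−d)/(u−d) = 0.7727: enumerate every path, weight its payoff by its p*-probability, and discount by R^4.
Enumerate all 2^4 = 16 price paths (U = up ×1.08, D = down ×0.86); each path with k up-moves has probability p*^k·(1−p*)^(4−k).
DDDD: m=69.4700, payoff=65.0500, prob=0.002668
UDDD: m=87.2414, payoff=47.2786, prob=0.009071
DUDD: m=87.2414, payoff=47.2786, prob=0.009071
UUDD: m=109.5590, payoff=24.9610, prob=0.030842
DDUD: m=87.2414, payoff=47.2786, prob=0.009071
UDUD: m=109.5590, payoff=24.9610, prob=0.030842
DUUD: m=109.2200, payoff=25.3000, prob=0.030842
UUUD: m=137.1600, payoff=0.0000, prob=0.104864
DDDU: m=80.7791, payoff=53.7409, prob=0.009071
UDDU: m=101.4435, payoff=33.0765, prob=0.030842
DUDU: m=101.4435, payoff=33.0765, prob=0.030842
UUDU: m=127.3942, payoff=7.1258, prob=0.104864
DDUU: m=93.9292, payoff=40.5908, prob=0.030842
UDUU: m=117.9576, payoff=16.5624, prob=0.104864
DUUU: m=109.2200, payoff=25.3000, prob=0.104864
UUUU: m=137.1600, payoff=0.0000, prob=0.356537
Price = Σ prob·payoff / R^4 = 12.697022 / 1.125509 = 11.2811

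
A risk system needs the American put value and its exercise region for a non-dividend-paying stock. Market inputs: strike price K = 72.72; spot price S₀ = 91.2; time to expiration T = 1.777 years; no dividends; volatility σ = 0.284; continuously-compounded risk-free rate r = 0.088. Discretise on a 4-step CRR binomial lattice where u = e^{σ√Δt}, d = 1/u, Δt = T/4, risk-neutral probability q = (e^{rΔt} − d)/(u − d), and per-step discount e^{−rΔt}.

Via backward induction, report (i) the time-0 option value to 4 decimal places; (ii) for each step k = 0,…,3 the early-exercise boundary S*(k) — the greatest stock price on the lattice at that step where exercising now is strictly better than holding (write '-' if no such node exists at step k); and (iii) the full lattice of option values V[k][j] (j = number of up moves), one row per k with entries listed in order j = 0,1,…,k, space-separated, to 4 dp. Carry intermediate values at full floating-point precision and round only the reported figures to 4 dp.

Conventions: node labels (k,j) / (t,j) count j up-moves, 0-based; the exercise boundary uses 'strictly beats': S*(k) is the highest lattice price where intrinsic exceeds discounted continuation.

Δt=0.44425  u=1.20839  d=0.82754  q=0.55750  discount=0.96166
step 4 (expiry): payoffs max(K−S,0) = 29.9478 10.2635 0.0000 0.0000 0.0000
step 3: (k=3,j=0): S=51.6856, K−S=21.0344, hold=18.2463 ⇒ V=21.0344 exercise | (k=3,j=1): S=75.4721, K−S=0.0000, hold=4.3675 ⇒ V=4.3675 continue | (k=3,j=2): S=110.2055, K−S=0.0000, hold=0.0000 ⇒ V=0.0000 continue | (k=3,j=3): S=160.9237, K−S=0.0000, hold=0.0000 ⇒ V=0.0000 continue  boundary S*=51.6856
step 2: (k=2,j=0): S=62.4565, K−S=10.2635, hold=11.2924 ⇒ V=11.2924 continue | (k=2,j=1): S=91.2000, K−S=0.0000, hold=1.8585 ⇒ V=1.8585 continue | (k=2,j=2): S=133.1716, K−S=0.0000, hold=0.0000 ⇒ V=0.0000 continue  boundary S*=-
step 1: (k=1,j=0): S=75.4721, K−S=0.0000, hold=5.8017 ⇒ V=5.8017 continue | (k=1,j=1): S=110.2055, K−S=0.0000, hold=0.7909 ⇒ V=0.7909 continue  boundary S*=-
step 0: (k=0,j=0): S=91.2000, K−S=0.0000, hold=2.8928 ⇒ V=2.8928 continue  boundary S*=-

price = 2.8928
boundary = - - - 51.6856
tree:
2.8928
5.8017 0.7909
11.2924 1.8585 0.0000
21.0344 4.3675 0.0000 0.0000
29.9478 10.2635 0.0000 0.0000 0.0000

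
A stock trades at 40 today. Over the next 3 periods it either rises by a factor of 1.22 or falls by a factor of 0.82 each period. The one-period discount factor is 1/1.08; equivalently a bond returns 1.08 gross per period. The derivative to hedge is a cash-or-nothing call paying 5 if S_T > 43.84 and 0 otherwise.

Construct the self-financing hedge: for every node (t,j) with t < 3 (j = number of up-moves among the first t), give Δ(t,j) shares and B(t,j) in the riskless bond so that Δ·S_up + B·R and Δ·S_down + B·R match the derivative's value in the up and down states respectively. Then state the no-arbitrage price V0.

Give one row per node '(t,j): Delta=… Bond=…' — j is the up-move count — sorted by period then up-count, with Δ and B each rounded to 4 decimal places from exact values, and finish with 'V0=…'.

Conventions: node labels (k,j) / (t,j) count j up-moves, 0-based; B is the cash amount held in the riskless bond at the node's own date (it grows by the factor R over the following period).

(0,0): Delta=0.1219 Bond=-2.0253
(1,0): Delta=0.2294 Bond=-5.7120
(1,1): Delta=0.0830 Bond=-0.2894
(2,0): Delta=0.0000 Bond=0.0000
(2,1): Delta=0.3124 Bond=-9.4907
(2,2): Delta=0.0000 Bond=4.6296
V0=2.8509

The replicating-portfolio and risk-neutral prices coincide; use p* = (1.08−0.82)/(1.22−0.82) = 0.6500 for the latter.
Terminal payoffs: V(3,0)=0.0000, V(3,1)=0.0000, V(3,2)=5.0000, V(3,3)=5.0000
(2,0): S=26.8960. Δ = (V_up−V_dn)/(S_up−S_dn) = (0.0000−0.0000)/(32.8131−22.0547) = 0.0000. V = [p*·0.0000 + (1−p*)·0.0000]/1.08 = 0.0000. B = V − Δ·S = 0.0000.
(2,1): S=40.0160. Δ = (V_up−V_dn)/(S_up−S_dn) = (5.0000−0.0000)/(48.8195−32.8131) = 0.3124. V = [p*·5.0000 + (1−p*)·0.0000]/1.08 = 3.0093. B = V − Δ·S = -9.4907.
(2,2): S=59.5360. Δ = (V_up−V_dn)/(S_up−S_dn) = (5.0000−5.0000)/(72.6339−48.8195) = 0.0000. V = [p*·5.0000 + (1−p*)·5.0000]/1.08 = 4.6296. B = V − Δ·S = 4.6296.
(1,0): S=32.8000. Δ = (V_up−V_dn)/(S_up−S_dn) = (3.0093−0.0000)/(40.0160−26.8960) = 0.2294. V = [p*·3.0093 + (1−p*)·0.0000]/1.08 = 1.8111. B = V − Δ·S = -5.7120.
(1,1): S=48.8000. Δ = (V_up−V_dn)/(S_up−S_dn) = (4.6296−3.0093)/(59.5360−40.0160) = 0.0830. V = [p*·4.6296 + (1−p*)·3.0093]/1.08 = 3.7616. B = V − Δ·S = -0.2894.
(0,0): S=40.0000. Δ = (V_up−V_dn)/(S_up−S_dn) = (3.7616−1.8111)/(48.8000−32.8000) = 0.1219. V = [p*·3.7616 + (1−p*)·1.8111]/1.08 = 2.8509. B = V − Δ·S = -2.0253.
Verification: the root portfolio costs Δ(0,0)·S0 + B(0,0) = 2.8509, matching V0.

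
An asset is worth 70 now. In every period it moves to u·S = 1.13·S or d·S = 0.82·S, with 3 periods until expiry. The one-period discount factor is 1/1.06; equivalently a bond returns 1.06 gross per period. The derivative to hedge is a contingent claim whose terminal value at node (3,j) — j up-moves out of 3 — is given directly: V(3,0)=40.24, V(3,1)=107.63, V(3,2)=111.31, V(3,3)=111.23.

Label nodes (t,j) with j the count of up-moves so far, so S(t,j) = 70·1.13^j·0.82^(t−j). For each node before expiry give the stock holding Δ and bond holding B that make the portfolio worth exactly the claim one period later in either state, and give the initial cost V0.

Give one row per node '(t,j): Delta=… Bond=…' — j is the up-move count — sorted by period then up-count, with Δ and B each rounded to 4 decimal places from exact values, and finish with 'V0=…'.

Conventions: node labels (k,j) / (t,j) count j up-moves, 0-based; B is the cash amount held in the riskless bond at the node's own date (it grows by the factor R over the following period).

Since d<R<u, set p* = (R−d)/(u−d) = 0.7742; price each node as the discounted p*-expectation of its children.
Terminal payoffs: V(3,0)=40.2400, V(3,1)=107.6300, V(3,2)=111.3100, V(3,3)=111.2300
(2,0): S=47.0680. Δ = (V_up−V_dn)/(S_up−S_dn) = (107.6300−40.2400)/(53.1868−38.5958) = 4.6186. V = [p*·107.6300 + (1−p*)·40.2400]/1.06 = 87.1820. B = V − Δ·S = -130.2051.
(2,1): S=64.8620. Δ = (V_up−V_dn)/(S_up−S_dn) = (111.3100−107.6300)/(73.2941−53.1868) = 0.1830. V = [p*·111.3100 + (1−p*)·107.6300]/1.06 = 104.2255. B = V − Δ·S = 92.3545.
(2,2): S=89.3830. Δ = (V_up−V_dn)/(S_up−S_dn) = (111.2300−111.3100)/(101.0028−73.2941) = -0.0029. V = [p*·111.2300 + (1−p*)·111.3100]/1.06 = 104.9510. B = V − Δ·S = 105.2091.
(1,0): S=57.4000. Δ = (V_up−V_dn)/(S_up−S_dn) = (104.2255−87.1820)/(64.8620−47.0680) = 0.9578. V = [p*·104.2255 + (1−p*)·87.1820]/1.06 = 94.6953. B = V − Δ·S = 39.7162.
(1,1): S=79.1000. Δ = (V_up−V_dn)/(S_up−S_dn) = (104.9510−104.2255)/(89.3830−64.8620) = 0.0296. V = [p*·104.9510 + (1−p*)·104.2255]/1.06 = 98.8558. B = V − Δ·S = 96.5155.
(0,0): S=70.0000. Δ = (V_up−V_dn)/(S_up−S_dn) = (98.8558−94.6953)/(79.1000−57.4000) = 0.1917. V = [p*·98.8558 + (1−p*)·94.6953]/1.06 = 92.3739. B = V − Δ·S = 78.9527.
As a check, the time-0 holding Δ(0,0)·S0 + B(0,0) comes to 92.3739 — exactly V0.

(0,0): Delta=0.1917 Bond=78.9527
(1,0): Delta=0.9578 Bond=39.7162
(1,1): Delta=0.0296 Bond=96.5155
(2,0): Delta=4.6186 Bond=-130.2051
(2,1): Delta=0.1830 Bond=92.3545
(2,2): Delta=-0.0029 Bond=105.2091
V0=92.3739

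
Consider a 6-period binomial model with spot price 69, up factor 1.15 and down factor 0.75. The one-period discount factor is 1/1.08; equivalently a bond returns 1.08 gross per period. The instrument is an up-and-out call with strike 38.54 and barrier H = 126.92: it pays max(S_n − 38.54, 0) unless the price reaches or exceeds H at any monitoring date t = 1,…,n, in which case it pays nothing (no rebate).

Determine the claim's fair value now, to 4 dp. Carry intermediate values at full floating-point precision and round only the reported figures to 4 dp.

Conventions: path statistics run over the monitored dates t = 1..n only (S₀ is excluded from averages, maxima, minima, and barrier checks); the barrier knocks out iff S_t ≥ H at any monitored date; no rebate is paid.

price = 17.9656

With p* = (R−d)/(u−d) = 0.8250, sum probability × payoff across the paths and divide by R^6.
Enumerate all 2^6 = 64 price paths (U = up ×1.15, D = down ×0.75); each path with k up-moves has probability p*^k·(1−p*)^(6−k).
DDDDDD: M=51.7500, payoff=0.0000, prob=0.000029
UDDDDD: M=79.3500, payoff=0.0000, prob=0.000135
DUDDDD: M=59.5125, payoff=0.0000, prob=0.000135
UUDDDD: M=91.2525, payoff=0.0000, prob=0.000638
DDUDDD: M=51.7500, payoff=0.0000, prob=0.000135
UDUDDD: M=79.3500, payoff=0.0000, prob=0.000638
DUUDDD: M=68.4394, payoff=0.0000, prob=0.000638
UUUDDD: M=104.9404, payoff=5.7317, prob=0.003009
DDDUDD: M=51.7500, payoff=0.0000, prob=0.000135
UDDUDD: M=79.3500, payoff=0.0000, prob=0.000638
DUDUDD: M=59.5125, payoff=0.0000, prob=0.000638
UUDUDD: M=91.2525, payoff=5.7317, prob=0.003009
DDUUDD: M=51.7500, payoff=0.0000, prob=0.000638
UDUUDD: M=79.3500, payoff=5.7317, prob=0.003009
DUUUDD: M=78.7053, payoff=5.7317, prob=0.003009
UUUUDD: M=120.6814, payoff=29.3433, prob=0.014187
DDDDUD: M=51.7500, payoff=0.0000, prob=0.000135
UDDDUD: M=79.3500, payoff=0.0000, prob=0.000638
DUDDUD: M=59.5125, payoff=0.0000, prob=0.000638
UUDDUD: M=91.2525, payoff=5.7317, prob=0.003009
DDUDUD: M=51.7500, payoff=0.0000, prob=0.000638
UDUDUD: M=79.3500, payoff=5.7317, prob=0.003009
DUUDUD: M=68.4394, payoff=5.7317, prob=0.003009
UUUDUD: M=104.9404, payoff=29.3433, prob=0.014187
DDDUUD: M=51.7500, payoff=0.0000, prob=0.000638
UDDUUD: M=79.3500, payoff=5.7317, prob=0.003009
DUDUUD: M=59.5125, payoff=5.7317, prob=0.003009
UUDUUD: M=91.2525, payoff=29.3433, prob=0.014187
DDUUUD: M=59.0290, payoff=5.7317, prob=0.003009
UDUUUD: M=90.5111, payoff=29.3433, prob=0.014187
DUUUUD: M=90.5111, payoff=29.3433, prob=0.014187
UUUUUD: M=138.7836, payoff=0.0000, prob=0.066882
DDDDDU: M=51.7500, payoff=0.0000, prob=0.000135
UDDDDU: M=79.3500, payoff=0.0000, prob=0.000638
DUDDDU: M=59.5125, payoff=0.0000, prob=0.000638
UUDDDU: M=91.2525, payoff=5.7317, prob=0.003009
DDUDDU: M=51.7500, payoff=0.0000, prob=0.000638
UDUDDU: M=79.3500, payoff=5.7317, prob=0.003009
DUUDDU: M=68.4394, payoff=5.7317, prob=0.003009
UUUDDU: M=104.9404, payoff=29.3433, prob=0.014187
DDDUDU: M=51.7500, payoff=0.0000, prob=0.000638
UDDUDU: M=79.3500, payoff=5.7317, prob=0.003009
DUDUDU: M=59.5125, payoff=5.7317, prob=0.003009
UUDUDU: M=91.2525, payoff=29.3433, prob=0.014187
DDUUDU: M=51.7500, payoff=5.7317, prob=0.003009
UDUUDU: M=79.3500, payoff=29.3433, prob=0.014187
DUUUDU: M=78.7053, payoff=29.3433, prob=0.014187
UUUUDU: M=120.6814, payoff=65.5477, prob=0.066882
DDDDUU: M=51.7500, payoff=0.0000, prob=0.000638
UDDDUU: M=79.3500, payoff=5.7317, prob=0.003009
DUDDUU: M=59.5125, payoff=5.7317, prob=0.003009
UUDDUU: M=91.2525, payoff=29.3433, prob=0.014187
DDUDUU: M=51.7500, payoff=5.7317, prob=0.003009
UDUDUU: M=79.3500, payoff=29.3433, prob=0.014187
DUUDUU: M=68.4394, payoff=29.3433, prob=0.014187
UUUDUU: M=104.9404, payoff=65.5477, prob=0.066882
DDDUUU: M=51.7500, payoff=5.7317, prob=0.003009
UDDUUU: M=79.3500, payoff=29.3433, prob=0.014187
DUDUUU: M=67.8833, payoff=29.3433, prob=0.014187
UUDUUU: M=104.0877, payoff=65.5477, prob=0.066882
DDUUUU: M=67.8833, payoff=29.3433, prob=0.014187
UDUUUU: M=104.0877, payoff=65.5477, prob=0.066882
DUUUUU: M=104.0877, payoff=65.5477, prob=0.066882
UUUUUU: M=159.6012, payoff=0.0000, prob=0.315300
Price = Σ prob·payoff / R^6 = 28.509143 / 1.586874 = 17.9656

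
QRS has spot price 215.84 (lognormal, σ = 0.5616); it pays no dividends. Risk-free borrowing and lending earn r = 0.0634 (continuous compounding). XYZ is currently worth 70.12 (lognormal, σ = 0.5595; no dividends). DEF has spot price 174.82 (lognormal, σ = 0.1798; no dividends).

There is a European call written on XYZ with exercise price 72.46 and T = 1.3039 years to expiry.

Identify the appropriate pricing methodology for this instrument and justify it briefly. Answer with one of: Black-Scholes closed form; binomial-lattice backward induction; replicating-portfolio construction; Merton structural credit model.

Key observation: the strike-72.46 call on XYZ is European-exercise on a continuously-modelled lognormal underlying, so its value is a single closed-form evaluation.

framework: Black-Scholes closed form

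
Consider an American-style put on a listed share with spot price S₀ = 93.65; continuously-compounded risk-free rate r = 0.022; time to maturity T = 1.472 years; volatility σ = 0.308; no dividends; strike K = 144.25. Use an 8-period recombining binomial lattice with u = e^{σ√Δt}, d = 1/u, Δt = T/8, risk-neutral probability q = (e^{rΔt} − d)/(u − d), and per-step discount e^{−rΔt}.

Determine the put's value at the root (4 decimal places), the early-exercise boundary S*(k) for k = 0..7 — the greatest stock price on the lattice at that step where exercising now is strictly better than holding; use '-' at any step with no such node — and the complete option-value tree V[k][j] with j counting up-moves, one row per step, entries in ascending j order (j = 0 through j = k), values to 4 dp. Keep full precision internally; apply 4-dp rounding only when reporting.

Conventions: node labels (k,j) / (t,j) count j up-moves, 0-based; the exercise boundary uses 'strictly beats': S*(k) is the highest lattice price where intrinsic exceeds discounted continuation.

Δt=0.18400  u=1.14124  d=0.87624  q=0.48232  discount=0.99596
step 8 (expiry): payoffs max(K−S,0) = 111.7049 101.8622 89.0427 72.3461 50.6000 22.2771 0.0000 0.0000 0.0000
step 7: (k=7,j=0): S=37.1418, K−S=107.1082, hold=106.5254 ⇒ V=107.1082 exercise | (k=7,j=1): S=48.3748, K−S=95.8752, hold=95.2925 ⇒ V=95.8752 exercise | (k=7,j=2): S=63.0049, K−S=81.2451, hold=80.6624 ⇒ V=81.2451 exercise | (k=7,j=3): S=82.0597, K−S=62.1903, hold=61.6075 ⇒ V=62.1903 exercise | (k=7,j=4): S=106.8773, K−S=37.3727, hold=36.7899 ⇒ V=37.3727 exercise | (k=7,j=5): S=139.2006, K−S=5.0494, hold=11.4857 ⇒ V=11.4857 continue | (k=7,j=6): S=181.2996, K−S=0.0000, hold=0.0000 ⇒ V=0.0000 continue | (k=7,j=7): S=236.1307, K−S=0.0000, hold=0.0000 ⇒ V=0.0000 continue  boundary S*=106.8773
step 6: (k=6,j=0): S=42.3878, K−S=101.8622, hold=101.2794 ⇒ V=101.8622 exercise | (k=6,j=1): S=55.2073, K−S=89.0427, hold=88.4600 ⇒ V=89.0427 exercise | (k=6,j=2): S=71.9039, K−S=72.3461, hold=71.7634 ⇒ V=72.3461 exercise | (k=6,j=3): S=93.6500, K−S=50.6000, hold=50.0173 ⇒ V=50.6000 exercise | (k=6,j=4): S=121.9729, K−S=22.2771, hold=24.7862 ⇒ V=24.7862 continue | (k=6,j=5): S=158.8616, K−S=0.0000, hold=5.9218 ⇒ V=5.9218 continue | (k=6,j=6): S=206.9067, K−S=0.0000, hold=0.0000 ⇒ V=0.0000 continue  boundary S*=93.6500
step 5: (k=5,j=0): S=48.3748, K−S=95.8752, hold=95.2925 ⇒ V=95.8752 exercise | (k=5,j=1): S=63.0049, K−S=81.2451, hold=80.6624 ⇒ V=81.2451 exercise | (k=5,j=2): S=82.0597, K−S=62.1903, hold=61.6075 ⇒ V=62.1903 exercise | (k=5,j=3): S=106.8773, K−S=37.3727, hold=37.9953 ⇒ V=37.9953 continue | (k=5,j=4): S=139.2006, K−S=5.0494, hold=15.6241 ⇒ V=15.6241 continue | (k=5,j=5): S=181.2996, K−S=0.0000, hold=3.0532 ⇒ V=3.0532 continue  boundary S*=82.0597
step 4: (k=4,j=0): S=55.2073, K−S=89.0427, hold=88.4600 ⇒ V=89.0427 exercise | (k=4,j=1): S=71.9039, K−S=72.3461, hold=71.7634 ⇒ V=72.3461 exercise | (k=4,j=2): S=93.6500, K−S=50.6000, hold=50.3163 ⇒ V=50.6000 exercise | (k=4,j=3): S=121.9729, K−S=22.2771, hold=27.0952 ⇒ V=27.0952 continue | (k=4,j=4): S=158.8616, K−S=0.0000, hold=9.5222 ⇒ V=9.5222 continue  boundary S*=93.6500
step 3: (k=3,j=0): S=63.0049, K−S=81.2451, hold=80.6624 ⇒ V=81.2451 exercise | (k=3,j=1): S=82.0597, K−S=62.1903, hold=61.6075 ⇒ V=62.1903 exercise | (k=3,j=2): S=106.8773, K−S=37.3727, hold=39.1044 ⇒ V=39.1044 continue | (k=3,j=3): S=139.2006, K−S=5.0494, hold=18.5441 ⇒ V=18.5441 continue  boundary S*=82.0597
step 2: (k=2,j=0): S=71.9039, K−S=72.3461, hold=71.7634 ⇒ V=72.3461 exercise | (k=2,j=1): S=93.6500, K−S=50.6000, hold=50.8491 ⇒ V=50.8491 continue | (k=2,j=2): S=121.9729, K−S=22.2771, hold=29.0697 ⇒ V=29.0697 continue  boundary S*=71.9039
step 1: (k=1,j=0): S=82.0597, K−S=62.1903, hold=61.7272 ⇒ V=62.1903 exercise | (k=1,j=1): S=106.8773, K−S=37.3727, hold=40.1814 ⇒ V=40.1814 continue  boundary S*=82.0597
step 0: (k=0,j=0): S=93.6500, K−S=50.6000, hold=51.3665 ⇒ V=51.3665 continue  boundary S*=-

price = 51.3665
boundary = - 82.0597 71.9039 82.0597 93.6500 82.0597 93.6500 106.8773
tree:
51.3665
62.1903 40.1814
72.3461 50.8491 29.0697
81.2451 62.1903 39.1044 18.5441
89.0427 72.3461 50.6000 27.0952 9.5222
95.8752 81.2451 62.1903 37.9953 15.6241 3.0532
101.8622 89.0427 72.3461 50.6000 24.7862 5.9218 0.0000
107.1082 95.8752 81.2451 62.1903 37.3727 11.4857 0.0000 0.0000
111.7049 101.8622 89.0427 72.3461 50.6000 22.2771 0.0000 0.0000 0.0000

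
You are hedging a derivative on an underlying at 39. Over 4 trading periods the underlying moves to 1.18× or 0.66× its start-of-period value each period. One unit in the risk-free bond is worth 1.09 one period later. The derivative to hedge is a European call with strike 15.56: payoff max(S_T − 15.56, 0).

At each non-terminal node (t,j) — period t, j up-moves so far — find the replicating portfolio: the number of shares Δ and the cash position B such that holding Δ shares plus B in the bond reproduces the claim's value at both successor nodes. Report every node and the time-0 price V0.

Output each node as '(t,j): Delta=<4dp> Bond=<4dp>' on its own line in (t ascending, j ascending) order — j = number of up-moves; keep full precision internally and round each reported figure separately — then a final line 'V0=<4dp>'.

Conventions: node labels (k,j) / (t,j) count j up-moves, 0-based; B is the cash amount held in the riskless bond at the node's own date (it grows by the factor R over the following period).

Under the risk-neutral measure, an up-move has probability p* = (R−d)/(u−d) = 0.8269 and values discount at R = 1.09.
Terminal payoffs: V(4,0)=0.0000, V(4,1)=0.0000, V(4,2)=8.0946, V(4,3)=26.7316, V(4,4)=60.0523
(3,0): S=11.2123. Δ = (V_up−V_dn)/(S_up−S_dn) = (0.0000−0.0000)/(13.2306−7.4001) = 0.0000. V = [p*·0.0000 + (1−p*)·0.0000]/1.09 = 0.0000. B = V − Δ·S = 0.0000.
(3,1): S=20.0463. Δ = (V_up−V_dn)/(S_up−S_dn) = (8.0946−0.0000)/(23.6546−13.2306) = 0.7765. V = [p*·8.0946 + (1−p*)·0.0000]/1.09 = 6.1410. B = V − Δ·S = -9.4257.
(3,2): S=35.8404. Δ = (V_up−V_dn)/(S_up−S_dn) = (26.7316−8.0946)/(42.2916−23.6546) = 1.0000. V = [p*·26.7316 + (1−p*)·8.0946]/1.09 = 21.5651. B = V − Δ·S = -14.2752.
(3,3): S=64.0782. Δ = (V_up−V_dn)/(S_up−S_dn) = (60.0523−26.7316)/(75.6123−42.2916) = 1.0000. V = [p*·60.0523 + (1−p*)·26.7316]/1.09 = 49.8030. B = V − Δ·S = -14.2752.
(2,0): S=16.9884. Δ = (V_up−V_dn)/(S_up−S_dn) = (6.1410−0.0000)/(20.0463−11.2123) = 0.6952. V = [p*·6.1410 + (1−p*)·0.0000]/1.09 = 4.6588. B = V − Δ·S = -7.1507.
(2,1): S=30.3732. Δ = (V_up−V_dn)/(S_up−S_dn) = (21.5651−6.1410)/(35.8404−20.0463) = 0.9766. V = [p*·21.5651 + (1−p*)·6.1410]/1.09 = 17.3354. B = V − Δ·S = -12.3265.
(2,2): S=54.3036. Δ = (V_up−V_dn)/(S_up−S_dn) = (49.8030−21.5651)/(64.0782−35.8404) = 1.0000. V = [p*·49.8030 + (1−p*)·21.5651]/1.09 = 41.2071. B = V − Δ·S = -13.0965.
(1,0): S=25.7400. Δ = (V_up−V_dn)/(S_up−S_dn) = (17.3354−4.6588)/(30.3732−16.9884) = 0.9471. V = [p*·17.3354 + (1−p*)·4.6588]/1.09 = 13.8912. B = V − Δ·S = -10.4869.
(1,1): S=46.0200. Δ = (V_up−V_dn)/(S_up−S_dn) = (41.2071−17.3354)/(54.3036−30.3732) = 0.9975. V = [p*·41.2071 + (1−p*)·17.3354]/1.09 = 34.0142. B = V − Δ·S = -11.8929.
(0,0): S=39.0000. Δ = (V_up−V_dn)/(S_up−S_dn) = (34.0142−13.8912)/(46.0200−25.7400) = 0.9923. V = [p*·34.0142 + (1−p*)·13.8912]/1.09 = 28.0104. B = V − Δ·S = -10.6877.
Sanity check at the root: Δ(0,0)·S0 + B(0,0) reproduces V0 = 28.0104.

(0,0): Delta=0.9923 Bond=-10.6877
(1,0): Delta=0.9471 Bond=-10.4869
(1,1): Delta=0.9975 Bond=-11.8929
(2,0): Delta=0.6952 Bond=-7.1507
(2,1): Delta=0.9766 Bond=-12.3265
(2,2): Delta=1.0000 Bond=-13.0965
(3,0): Delta=0.0000 Bond=0.0000
(3,1): Delta=0.7765 Bond=-9.4257
(3,2): Delta=1.0000 Bond=-14.2752
(3,3): Delta=1.0000 Bond=-14.2752
V0=28.0104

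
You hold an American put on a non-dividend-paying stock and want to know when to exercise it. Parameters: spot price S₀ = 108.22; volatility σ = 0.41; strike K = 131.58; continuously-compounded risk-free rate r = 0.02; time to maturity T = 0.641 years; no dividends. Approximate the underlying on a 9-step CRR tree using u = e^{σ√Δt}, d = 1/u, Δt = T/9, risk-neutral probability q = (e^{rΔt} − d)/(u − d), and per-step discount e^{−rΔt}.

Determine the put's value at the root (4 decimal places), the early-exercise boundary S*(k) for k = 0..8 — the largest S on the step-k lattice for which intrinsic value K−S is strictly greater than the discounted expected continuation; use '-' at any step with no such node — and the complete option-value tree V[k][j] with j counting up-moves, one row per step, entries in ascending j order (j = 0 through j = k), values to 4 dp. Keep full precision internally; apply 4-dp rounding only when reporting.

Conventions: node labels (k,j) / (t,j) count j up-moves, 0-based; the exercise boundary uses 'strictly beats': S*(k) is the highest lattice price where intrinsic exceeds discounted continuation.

params: Δt=0.07122 u=1.11563 d=0.89636 q=0.47917 e^(-rΔt)=0.99858
t_9 payoffs: 91.1570 81.2684 68.9608 53.6423 34.5765 10.8466 0.0000 0.0000 0.0000 0.0000
t_8: node(8,0) S=45.0970 payoff=86.4830 vs cont=86.2957 → 86.4830 [stop]  node(8,1) S=56.1291 payoff=75.4509 vs cont=75.2636 → 75.4509 [stop]  node(8,2) S=69.8599 payoff=61.7201 vs cont=61.5328 → 61.7201 [stop]  node(8,3) S=86.9496 payoff=44.6304 vs cont=44.4431 → 44.6304 [stop]  node(8,4) S=108.2200 payoff=23.3600 vs cont=23.1727 → 23.3600 [stop]  node(8,5) S=134.6937 payoff=0.0000 vs cont=5.6412 → 5.6412 [wait]  node(8,6) S=167.6437 payoff=0.0000 vs cont=0.0000 → 0.0000 [wait]  node(8,7) S=208.6542 payoff=0.0000 vs cont=0.0000 → 0.0000 [wait]  node(8,8) S=259.6971 payoff=0.0000 vs cont=0.0000 → 0.0000 [wait]  ⇒ S*(8)=108.2200
t_7: node(7,0) S=50.3116 payoff=81.2684 vs cont=81.0811 → 81.2684 [stop]  node(7,1) S=62.6192 payoff=68.9608 vs cont=68.7735 → 68.9608 [stop]  node(7,2) S=77.9377 payoff=53.6423 vs cont=53.4550 → 53.6423 [stop]  node(7,3) S=97.0035 payoff=34.5765 vs cont=34.3892 → 34.5765 [stop]  node(7,4) S=120.7334 payoff=10.8466 vs cont=14.8484 → 14.8484 [wait]  node(7,5) S=150.2683 payoff=0.0000 vs cont=2.9339 → 2.9339 [wait]  node(7,6) S=187.0283 payoff=0.0000 vs cont=0.0000 → 0.0000 [wait]  node(7,7) S=232.7808 payoff=0.0000 vs cont=0.0000 → 0.0000 [wait]  ⇒ S*(7)=97.0035
t_6: node(6,0) S=56.1291 payoff=75.4509 vs cont=75.2636 → 75.4509 [stop]  node(6,1) S=69.8599 payoff=61.7201 vs cont=61.5328 → 61.7201 [stop]  node(6,2) S=86.9496 payoff=44.6304 vs cont=44.4431 → 44.6304 [stop]  node(6,3) S=108.2200 payoff=23.3600 vs cont=25.0876 → 25.0876 [wait]  node(6,4) S=134.6937 payoff=0.0000 vs cont=9.1263 → 9.1263 [wait]  node(6,5) S=167.6437 payoff=0.0000 vs cont=1.5259 → 1.5259 [wait]  node(6,6) S=208.6542 payoff=0.0000 vs cont=0.0000 → 0.0000 [wait]  ⇒ S*(6)=86.9496
t_5: node(5,0) S=62.6192 payoff=68.9608 vs cont=68.7735 → 68.9608 [stop]  node(5,1) S=77.9377 payoff=53.6423 vs cont=53.4550 → 53.6423 [stop]  node(5,2) S=97.0035 payoff=34.5765 vs cont=35.2158 → 35.2158 [wait]  node(5,3) S=120.7334 payoff=10.8466 vs cont=17.4145 → 17.4145 [wait]  node(5,4) S=150.2683 payoff=0.0000 vs cont=5.4766 → 5.4766 [wait]  node(5,5) S=187.0283 payoff=0.0000 vs cont=0.7936 → 0.7936 [wait]  ⇒ S*(5)=77.9377
t_4: node(4,0) S=69.8599 payoff=61.7201 vs cont=61.5328 → 61.7201 [stop]  node(4,1) S=86.9496 payoff=44.6304 vs cont=44.7490 → 44.7490 [wait]  node(4,2) S=108.2200 payoff=23.3600 vs cont=26.6479 → 26.6479 [wait]  node(4,3) S=134.6937 payoff=0.0000 vs cont=11.6775 → 11.6775 [wait]  node(4,4) S=167.6437 payoff=0.0000 vs cont=3.2280 → 3.2280 [wait]  ⇒ S*(4)=69.8599
t_3: node(3,0) S=77.9377 payoff=53.6423 vs cont=53.5117 → 53.6423 [stop]  node(3,1) S=97.0035 payoff=34.5765 vs cont=36.0241 → 36.0241 [wait]  node(3,2) S=120.7334 payoff=10.8466 vs cont=19.4468 → 19.4468 [wait]  node(3,3) S=150.2683 payoff=0.0000 vs cont=7.6179 → 7.6179 [wait]  ⇒ S*(3)=77.9377
t_2: node(2,0) S=86.9496 payoff=44.6304 vs cont=45.1358 → 45.1358 [wait]  node(2,1) S=108.2200 payoff=23.3600 vs cont=28.0407 → 28.0407 [wait]  node(2,2) S=134.6937 payoff=0.0000 vs cont=13.7591 → 13.7591 [wait]  ⇒ S*(2)=-
t_1: node(1,0) S=97.0035 payoff=34.5765 vs cont=36.8917 → 36.8917 [wait]  node(1,1) S=120.7334 payoff=10.8466 vs cont=21.1672 → 21.1672 [wait]  ⇒ S*(1)=-
t_0: node(0,0) S=108.2200 payoff=23.3600 vs cont=29.3151 → 29.3151 [wait]  ⇒ S*(0)=-

price = 29.3151
boundary = - - - 77.9377 69.8599 77.9377 86.9496 97.0035 108.2200
tree:
29.3151
36.8917 21.1672
45.1358 28.0407 13.7591
53.6423 36.0241 19.4468 7.6179
61.7201 44.7490 26.6479 11.6775 3.2280
68.9608 53.6423 35.2158 17.4145 5.4766 0.7936
75.4509 61.7201 44.6304 25.0876 9.1263 1.5259 0.0000
81.2684 68.9608 53.6423 34.5765 14.8484 2.9339 0.0000 0.0000
86.4830 75.4509 61.7201 44.6304 23.3600 5.6412 0.0000 0.0000 0.0000
91.1570 81.2684 68.9608 53.6423 34.5765 10.8466 0.0000 0.0000 0.0000 0.0000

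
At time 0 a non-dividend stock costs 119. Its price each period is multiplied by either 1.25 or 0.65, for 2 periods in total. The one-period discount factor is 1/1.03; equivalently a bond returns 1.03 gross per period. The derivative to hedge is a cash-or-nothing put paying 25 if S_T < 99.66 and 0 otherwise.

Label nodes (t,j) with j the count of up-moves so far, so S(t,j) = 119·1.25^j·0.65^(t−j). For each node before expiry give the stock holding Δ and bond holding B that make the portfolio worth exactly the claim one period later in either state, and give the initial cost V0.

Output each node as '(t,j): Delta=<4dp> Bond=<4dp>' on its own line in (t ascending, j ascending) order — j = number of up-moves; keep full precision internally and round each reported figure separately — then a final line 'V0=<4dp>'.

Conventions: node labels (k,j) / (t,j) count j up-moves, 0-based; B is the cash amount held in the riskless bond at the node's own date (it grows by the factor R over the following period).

The replicating-portfolio and risk-neutral prices coincide; use p* = (1.03−0.65)/(1.25−0.65) = 0.6333 for the latter.
Expiry values: V(2,0)=25.0000, V(2,1)=25.0000, V(2,2)=0.0000
(1,0): S=77.3500. Δ = (V_up−V_dn)/(S_up−S_dn) = (25.0000−25.0000)/(96.6875−50.2775) = 0.0000. V = [p*·25.0000 + (1−p*)·25.0000]/1.03 = 24.2718. B = V − Δ·S = 24.2718.
(1,1): S=148.7500. Δ = (V_up−V_dn)/(S_up−S_dn) = (0.0000−25.0000)/(185.9375−96.6875) = -0.2801. V = [p*·0.0000 + (1−p*)·25.0000]/1.03 = 8.8997. B = V − Δ·S = 50.5663.
(0,0): S=119.0000. Δ = (V_up−V_dn)/(S_up−S_dn) = (8.8997−24.2718)/(148.7500−77.3500) = -0.2153. V = [p*·8.8997 + (1−p*)·24.2718]/1.03 = 14.1128. B = V − Δ·S = 39.7330.
Sanity check at the root: Δ(0,0)·S0 + B(0,0) reproduces V0 = 14.1128.

(0,0): Delta=-0.2153 Bond=39.7330
(1,0): Delta=0.0000 Bond=24.2718
(1,1): Delta=-0.2801 Bond=50.5663
V0=14.1128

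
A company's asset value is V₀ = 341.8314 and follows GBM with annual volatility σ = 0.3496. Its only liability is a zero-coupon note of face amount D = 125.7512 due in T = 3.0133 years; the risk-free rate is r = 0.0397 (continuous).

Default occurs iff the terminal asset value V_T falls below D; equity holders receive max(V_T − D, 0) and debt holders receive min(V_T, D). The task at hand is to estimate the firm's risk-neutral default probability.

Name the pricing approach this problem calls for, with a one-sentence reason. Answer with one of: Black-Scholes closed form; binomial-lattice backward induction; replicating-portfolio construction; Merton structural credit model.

Key observation: with the firm-asset dynamics (V₀ = 341.8314) and a single zero-coupon liability of face 125.7512 given, debt value, spread, and default probability all derive from the option view of the balance sheet.

framework: Merton structural credit model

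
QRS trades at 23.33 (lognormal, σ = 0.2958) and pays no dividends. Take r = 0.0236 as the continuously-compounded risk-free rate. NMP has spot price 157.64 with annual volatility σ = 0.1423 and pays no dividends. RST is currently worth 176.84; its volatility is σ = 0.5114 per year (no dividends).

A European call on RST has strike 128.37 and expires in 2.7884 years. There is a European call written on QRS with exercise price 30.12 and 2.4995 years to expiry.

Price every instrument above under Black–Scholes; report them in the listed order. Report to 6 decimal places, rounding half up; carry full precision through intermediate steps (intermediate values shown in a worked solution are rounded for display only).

price(RST call K=128.37) = 81.995648
price(QRS call K=30.12) = 2.655786

[RST call K=128.37]
σ√T = 0.5114·√2.7884 = 0.853961
d₁ = (ln(S/K) + (r+σ²/2)T) / (σ√T) = (ln(176.84/128.37) + (0.0236+0.5114²/2)·2.7884) / 0.853961 = (0.320329 + 0.430431) / 0.853961 = 0.879150
d₂ = d₁ − σ√T = 0.879150 − 0.853961 = 0.025188
e^{−rT} = 0.936312
N(d₁) = 0.810340,  N(d₂) = 0.510048
price = S·N(d₁) − K·e^{−rT}·N(d₂) = 143.300517 − 61.304869 = 81.995648
[QRS call K=30.12]
σ√T = 0.2958·√2.4995 = 0.467654
d₁ = (ln(S/K) + (r+σ²/2)T) / (σ√T) = (ln(23.33/30.12) + (0.0236+0.2958²/2)·2.4995) / 0.467654 = (-0.255449 + 0.168338) / 0.467654 = -0.186272
d₂ = d₁ − σ√T = -0.186272 − 0.467654 = -0.653926
e^{−rT} = 0.942718
N(d₁) = 0.426116,  N(d₂) = 0.256580
price = S·N(d₁) − K·e^{−rT}·N(d₂) = 9.941279 − 7.285493 = 2.655786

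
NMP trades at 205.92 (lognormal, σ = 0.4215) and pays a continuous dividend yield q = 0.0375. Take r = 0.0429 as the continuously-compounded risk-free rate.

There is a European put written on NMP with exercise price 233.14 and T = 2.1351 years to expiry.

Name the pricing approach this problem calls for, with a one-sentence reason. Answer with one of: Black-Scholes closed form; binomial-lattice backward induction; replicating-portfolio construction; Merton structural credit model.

framework: Black-Scholes closed form

Key observation: the instrument is a plain European put (strike 233.14) on a lognormal asset; the exact continuous-time formula applies directly.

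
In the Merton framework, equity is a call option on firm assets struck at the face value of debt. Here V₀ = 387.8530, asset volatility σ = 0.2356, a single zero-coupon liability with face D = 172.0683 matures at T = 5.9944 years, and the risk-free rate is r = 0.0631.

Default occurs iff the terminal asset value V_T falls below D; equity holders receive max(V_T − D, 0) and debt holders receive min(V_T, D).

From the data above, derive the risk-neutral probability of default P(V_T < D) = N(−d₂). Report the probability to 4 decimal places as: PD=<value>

PD=0.0378

Work the structural quantities from V₀ = 387.8530 against face 172.0683:
d₁ = [ln(V₀/D) + (r + σ²/2)T] / (σ√T)
   = [ln(387.8530/172.0683) + (0.0631 + 0.5·0.2356²)·5.9944] / (0.2356·√5.9944)
   = [0.812735 + 0.544613] / 0.576830 = 2.353115
d₂ = d₁ − σ√T = 2.353115 − 0.576830 = 1.776284
risk-neutral PD = N(−d₂) = N(-1.776284) = 0.037843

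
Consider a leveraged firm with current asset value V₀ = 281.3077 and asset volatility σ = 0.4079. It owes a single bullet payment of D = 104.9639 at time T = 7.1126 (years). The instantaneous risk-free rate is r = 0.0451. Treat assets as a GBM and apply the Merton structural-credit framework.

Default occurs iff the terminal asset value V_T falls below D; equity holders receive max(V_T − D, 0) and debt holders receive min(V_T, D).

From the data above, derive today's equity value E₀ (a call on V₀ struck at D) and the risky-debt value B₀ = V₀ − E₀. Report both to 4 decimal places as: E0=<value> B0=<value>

With assets at 281.3077 and a single debt payment of 104.9639 at 7.1126 years:
d₁ = [ln(V₀/D) + (r + σ²/2)T] / (σ√T)
   = [ln(281.3077/104.9639) + (0.0451 + 0.5·0.4079²)·7.1126] / (0.4079·√7.1126)
   = [0.985833 + 0.912484] / 1.087847 = 1.745021
d₂ = d₁ − σ√T = 1.745021 − 1.087847 = 0.657174
N(d₁) = 0.959509,  N(d₂) = 0.744466,  e^(−rT) = 0.725584
E₀ = V₀·N(d₁) − D·e^(−rT)·N(d₂)
   = 281.3077·0.959509 − 104.9639·0.725584·0.744466 = 213.218791
B₀ = V₀ − E₀ = 281.3077 − 213.218791 = 68.088909

E0=213.2188 B0=68.0889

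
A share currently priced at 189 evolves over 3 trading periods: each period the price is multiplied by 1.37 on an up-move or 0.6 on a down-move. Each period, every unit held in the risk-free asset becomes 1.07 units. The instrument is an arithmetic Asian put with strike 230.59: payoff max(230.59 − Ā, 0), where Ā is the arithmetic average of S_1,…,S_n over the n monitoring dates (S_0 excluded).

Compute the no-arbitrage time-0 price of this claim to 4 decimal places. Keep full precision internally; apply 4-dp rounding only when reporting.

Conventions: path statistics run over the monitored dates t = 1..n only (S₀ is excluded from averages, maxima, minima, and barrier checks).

With p* = (R−d)/(u−d) = 0.6104, sum probability × payoff across the paths and divide by R^3.
Enumerate all 2^3 = 8 price paths (U = up ×1.37, D = down ×0.6); each path with k up-moves has probability p*^k·(1−p*)^(3−k).
DDD: Ā=74.0880, payoff=156.5020, prob=0.059141
UDD: Ā=169.1676, payoff=61.4224, prob=0.092655
DUD: Ā=120.6576, payoff=109.9324, prob=0.092655
UUD: Ā=275.5015, payoff=0.0000, prob=0.145159
DDU: Ā=91.5516, payoff=139.0384, prob=0.092655
UDU: Ā=209.0428, payoff=21.5472, prob=0.145159
DUU: Ā=160.5328, payoff=70.0572, prob=0.145159
UUU: Ā=366.5499, payoff=0.0000, prob=0.227416
Price = Σ prob·payoff / R^3 = 51.312407 / 1.225043 = 41.8862

price = 41.8862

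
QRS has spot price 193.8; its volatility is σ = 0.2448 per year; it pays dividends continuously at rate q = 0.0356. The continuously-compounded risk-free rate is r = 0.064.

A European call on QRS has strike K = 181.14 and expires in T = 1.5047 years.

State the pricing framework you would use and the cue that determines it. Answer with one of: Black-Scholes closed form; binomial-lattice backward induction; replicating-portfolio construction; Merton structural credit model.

framework: Black-Scholes closed form

Key observation: a European claim on QRS (strike 181.14) — a lognormal (GBM) underlying with constant rate and volatility — has an exact closed-form value; no lattice or capital structure is involved.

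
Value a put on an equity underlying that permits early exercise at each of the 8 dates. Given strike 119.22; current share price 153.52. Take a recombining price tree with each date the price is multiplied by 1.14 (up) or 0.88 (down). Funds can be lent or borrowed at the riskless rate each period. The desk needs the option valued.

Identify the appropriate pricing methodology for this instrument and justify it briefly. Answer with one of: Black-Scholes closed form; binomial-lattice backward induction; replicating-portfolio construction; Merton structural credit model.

framework: binomial-lattice backward induction

Key observation: the exercise right at every one of the 8 steps is what matters: each node needs max(119.22 − S, continuation), which only the stepwise tree valuation starting from spot 153.52 delivers.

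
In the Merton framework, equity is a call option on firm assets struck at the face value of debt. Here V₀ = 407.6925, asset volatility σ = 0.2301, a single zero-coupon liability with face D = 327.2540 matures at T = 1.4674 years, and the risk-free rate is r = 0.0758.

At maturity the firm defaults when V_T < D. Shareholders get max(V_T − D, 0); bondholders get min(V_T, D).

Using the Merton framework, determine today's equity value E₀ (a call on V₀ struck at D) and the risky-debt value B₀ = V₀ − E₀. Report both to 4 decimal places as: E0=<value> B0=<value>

E0=120.3938 B0=287.2987

Apply the equity-as-call identities (strike 327.2540, horizon 1.4674 years):
d₁ = [ln(V₀/D) + (r + σ²/2)T] / (σ√T)
   = [ln(407.6925/327.2540) + (0.0758 + 0.5·0.2301²)·1.4674] / (0.2301·√1.4674)
   = [0.219777 + 0.150075] / 0.278735 = 1.326897
d₂ = d₁ − σ√T = 1.326897 − 0.278735 = 1.048162
N(d₁) = 0.907729,  N(d₂) = 0.852718,  e^(−rT) = 0.894734
E₀ = V₀·N(d₁) − D·e^(−rT)·N(d₂)
   = 407.6925·0.907729 − 327.2540·0.894734·0.852718 = 120.393814
B₀ = V₀ − E₀ = 407.6925 − 120.393814 = 287.298686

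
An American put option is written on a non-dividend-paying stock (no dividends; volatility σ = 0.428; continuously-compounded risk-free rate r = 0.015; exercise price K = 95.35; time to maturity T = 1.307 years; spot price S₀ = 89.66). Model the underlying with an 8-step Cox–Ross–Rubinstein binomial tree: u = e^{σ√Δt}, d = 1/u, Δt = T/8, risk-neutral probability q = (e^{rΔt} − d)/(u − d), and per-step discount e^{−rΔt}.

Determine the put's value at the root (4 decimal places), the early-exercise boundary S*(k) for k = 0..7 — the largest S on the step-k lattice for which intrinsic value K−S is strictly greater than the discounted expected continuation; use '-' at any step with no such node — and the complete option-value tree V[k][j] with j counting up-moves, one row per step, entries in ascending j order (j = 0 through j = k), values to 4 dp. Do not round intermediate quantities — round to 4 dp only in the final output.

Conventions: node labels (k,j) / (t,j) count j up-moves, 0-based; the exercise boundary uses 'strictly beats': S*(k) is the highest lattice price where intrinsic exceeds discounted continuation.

price = 20.0534
boundary = - - - - 44.8821 53.3587 63.4361 75.4167
tree:
20.0534
26.5261 12.6798
34.0448 17.9779 6.6246
42.2321 24.7639 10.2313 2.4917
50.4679 32.9385 15.4485 4.2566 0.4654
57.5978 41.9913 22.6515 7.2067 0.8702 0.0000
63.5951 50.4679 31.9139 12.0680 1.6272 0.0000 0.0000
68.6396 57.5978 41.9913 19.9333 3.0429 0.0000 0.0000 0.0000
72.8828 63.5951 50.4679 31.9139 5.6900 0.0000 0.0000 0.0000 0.0000

Δt=0.16337  u=1.18886  d=0.84114  q=0.46391  discount=0.99755
step 8 (expiry): payoffs max(K−S,0) = 72.8828 63.5951 50.4679 31.9139 5.6900 0.0000 0.0000 0.0000 0.0000
step 7: (k=7,j=0): S=26.7104, K−S=68.6396, hold=68.4063 ⇒ V=68.6396 exercise | (k=7,j=1): S=37.7522, K−S=57.5978, hold=57.3644 ⇒ V=57.5978 exercise | (k=7,j=2): S=53.3587, K−S=41.9913, hold=41.7580 ⇒ V=41.9913 exercise | (k=7,j=3): S=75.4167, K−S=19.9333, hold=19.6999 ⇒ V=19.9333 exercise | (k=7,j=4): S=106.5933, K−S=0.0000, hold=3.0429 ⇒ V=3.0429 continue | (k=7,j=5): S=150.6581, K−S=0.0000, hold=0.0000 ⇒ V=0.0000 continue | (k=7,j=6): S=212.9390, K−S=0.0000, hold=0.0000 ⇒ V=0.0000 continue | (k=7,j=7): S=300.9663, K−S=0.0000, hold=0.0000 ⇒ V=0.0000 continue  boundary S*=75.4167
step 6: (k=6,j=0): S=31.7549, K−S=63.5951, hold=63.3617 ⇒ V=63.5951 exercise | (k=6,j=1): S=44.8821, K−S=50.4679, hold=50.2345 ⇒ V=50.4679 exercise | (k=6,j=2): S=63.4361, K−S=31.9139, hold=31.6806 ⇒ V=31.9139 exercise | (k=6,j=3): S=89.6600, K−S=5.6900, hold=12.0680 ⇒ V=12.0680 continue | (k=6,j=4): S=126.7247, K−S=0.0000, hold=1.6272 ⇒ V=1.6272 continue | (k=6,j=5): S=179.1117, K−S=0.0000, hold=0.0000 ⇒ V=0.0000 continue | (k=6,j=6): S=253.1550, K−S=0.0000, hold=0.0000 ⇒ V=0.0000 continue  boundary S*=63.4361
step 5: (k=5,j=0): S=37.7522, K−S=57.5978, hold=57.3644 ⇒ V=57.5978 exercise | (k=5,j=1): S=53.3587, K−S=41.9913, hold=41.7580 ⇒ V=41.9913 exercise | (k=5,j=2): S=75.4167, K−S=19.9333, hold=22.6515 ⇒ V=22.6515 continue | (k=5,j=3): S=106.5933, K−S=0.0000, hold=7.2067 ⇒ V=7.2067 continue | (k=5,j=4): S=150.6581, K−S=0.0000, hold=0.8702 ⇒ V=0.8702 continue | (k=5,j=5): S=212.9390, K−S=0.0000, hold=0.0000 ⇒ V=0.0000 continue  boundary S*=53.3587
step 4: (k=4,j=0): S=44.8821, K−S=50.4679, hold=50.2345 ⇒ V=50.4679 exercise | (k=4,j=1): S=63.4361, K−S=31.9139, hold=32.9385 ⇒ V=32.9385 continue | (k=4,j=2): S=89.6600, K−S=5.6900, hold=15.4485 ⇒ V=15.4485 continue | (k=4,j=3): S=126.7247, K−S=0.0000, hold=4.2566 ⇒ V=4.2566 continue | (k=4,j=4): S=179.1117, K−S=0.0000, hold=0.4654 ⇒ V=0.4654 continue  boundary S*=44.8821
step 3: (k=3,j=0): S=53.3587, K−S=41.9913, hold=42.2321 ⇒ V=42.2321 continue | (k=3,j=1): S=75.4167, K−S=19.9333, hold=24.7639 ⇒ V=24.7639 continue | (k=3,j=2): S=106.5933, K−S=0.0000, hold=10.2313 ⇒ V=10.2313 continue | (k=3,j=3): S=150.6581, K−S=0.0000, hold=2.4917 ⇒ V=2.4917 continue  boundary S*=-
step 2: (k=2,j=0): S=63.4361, K−S=31.9139, hold=34.0448 ⇒ V=34.0448 continue | (k=2,j=1): S=89.6600, K−S=5.6900, hold=17.9779 ⇒ V=17.9779 continue | (k=2,j=2): S=126.7247, K−S=0.0000, hold=6.6246 ⇒ V=6.6246 continue  boundary S*=-
step 1: (k=1,j=0): S=75.4167, K−S=19.9333, hold=26.5261 ⇒ V=26.5261 continue | (k=1,j=1): S=106.5933, K−S=0.0000, hold=12.6798 ⇒ V=12.6798 continue  boundary S*=-
step 0: (k=0,j=0): S=89.6600, K−S=5.6900, hold=20.0534 ⇒ V=20.0534 continue  boundary S*=-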